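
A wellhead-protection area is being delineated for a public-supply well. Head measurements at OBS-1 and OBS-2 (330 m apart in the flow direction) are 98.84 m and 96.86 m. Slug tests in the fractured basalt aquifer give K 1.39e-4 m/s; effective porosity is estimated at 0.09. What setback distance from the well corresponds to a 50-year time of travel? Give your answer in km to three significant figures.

14.6 km

Hydraulic gradient i = (98.84 − 96.86) / 330 = 1.98 / 330 = 0.006000
K = 1.39e-4 m/s × 86400 s/d = 12.01 m/d
q = Ki = 12.01 × 0.006000 = 0.07206 m/d
v = Ki/n = 12.01·0.006000/0.09 = 0.8006 m/d
T = 50 yr × 365 = 18250 d
L = v × T = 0.8006 × 18250 = 14610 m
   = 14.6 km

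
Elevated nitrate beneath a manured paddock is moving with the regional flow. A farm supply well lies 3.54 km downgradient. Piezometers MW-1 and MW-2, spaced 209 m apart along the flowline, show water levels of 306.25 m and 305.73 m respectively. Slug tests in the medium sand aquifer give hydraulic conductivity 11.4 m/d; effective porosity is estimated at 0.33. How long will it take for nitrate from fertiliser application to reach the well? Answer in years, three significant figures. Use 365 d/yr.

Hydraulic gradient i = (306.25 − 305.73) / 209 = 0.52 / 209 = 0.002488
q = Ki = 11.4 × 0.002488 = 0.02836 m/d
Average linear velocity = 0.02836 / 0.33 = 0.08595 m/d
L = 3.54 km = 3540 m
t = L / v = 3540 / 0.08595 = 41190 d
   = 41190 / 365 = 113 yr

113 years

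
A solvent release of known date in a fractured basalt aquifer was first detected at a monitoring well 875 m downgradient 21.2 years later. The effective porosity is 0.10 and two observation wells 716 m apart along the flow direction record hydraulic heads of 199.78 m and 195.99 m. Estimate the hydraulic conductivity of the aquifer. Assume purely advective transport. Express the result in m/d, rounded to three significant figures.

Hydraulic gradient i = (199.78 − 195.99) / 716 = 3.79 / 716 = 0.005293
t = 21.2 years = 7738 d
v = L / t = 875 / 7738 = 0.1131 m/d
K = v · n / i = 0.1131 × 0.10 / 0.005293 = 2.14 m/d

2.14 m/d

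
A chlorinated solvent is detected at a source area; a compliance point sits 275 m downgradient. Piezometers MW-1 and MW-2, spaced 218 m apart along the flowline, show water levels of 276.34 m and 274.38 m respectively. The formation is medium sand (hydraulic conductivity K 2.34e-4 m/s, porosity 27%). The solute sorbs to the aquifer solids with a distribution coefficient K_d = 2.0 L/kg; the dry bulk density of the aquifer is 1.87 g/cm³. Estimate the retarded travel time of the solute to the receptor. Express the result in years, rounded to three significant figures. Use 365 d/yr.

Hydraulic gradient i = (276.34 − 274.38) / 218 = 1.96 / 218 = 0.008991
K = 2.34e-4 m/s × 86400 s/d = 20.22 m/d
q = Ki = 20.22 × 0.008991 = 0.1818 m/d
Average linear velocity = 0.1818 / 0.27 = 0.6732 m/d
Retardation R = 1 + ρ_b·K_d/n = 1 + 1.87×2.0/0.27 = 14.85
Contaminant velocity v_c = v/R = 0.6732/14.85 = 0.04533 m/d
t = L/v_c = 275/0.04533 = 6067 d
   = 6067/365 = 16.6 yr

16.6 years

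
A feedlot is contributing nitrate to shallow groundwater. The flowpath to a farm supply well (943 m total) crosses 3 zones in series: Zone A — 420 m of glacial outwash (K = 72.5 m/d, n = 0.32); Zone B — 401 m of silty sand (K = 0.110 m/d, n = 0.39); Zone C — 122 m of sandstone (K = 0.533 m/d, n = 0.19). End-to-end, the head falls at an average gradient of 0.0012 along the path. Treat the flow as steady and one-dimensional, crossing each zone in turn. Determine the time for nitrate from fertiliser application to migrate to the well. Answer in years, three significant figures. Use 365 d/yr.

2950 years

For zones in series the flux q is common to all zones; the equivalent conductivity is the harmonic (thickness-weighted) mean, K_eq = L_total / Σ(L_j/K_j).
Σ(L/K) = 420/72.5 + 401/0.110 + 122/0.533 = 5.793 + 3645 + 228.9 = 3880 d
K_eq = L_total / Σ(L/K) = 943 / 3880 = 0.2430 m/d
q = K_eq · i = 0.2430 × 0.0012 = 2.916e-4 m/d (same in every zone)
Zone A: v = q/n = 2.916e-4/0.32 = 9.114e-4 m/d → t_A = 420/9.114e-4 = 460800 d
Zone B: v = q/n = 2.916e-4/0.39 = 7.478e-4 m/d → t_B = 401/7.478e-4 = 536200 d
Zone C: v = q/n = 2.916e-4/0.19 = 0.001535 m/d → t_C = 122/0.001535 = 79480 d
Total t = 460800 + 536200 + 79480 = 1.077e6 d
   = 1.077e6 / 365 = 2950 yr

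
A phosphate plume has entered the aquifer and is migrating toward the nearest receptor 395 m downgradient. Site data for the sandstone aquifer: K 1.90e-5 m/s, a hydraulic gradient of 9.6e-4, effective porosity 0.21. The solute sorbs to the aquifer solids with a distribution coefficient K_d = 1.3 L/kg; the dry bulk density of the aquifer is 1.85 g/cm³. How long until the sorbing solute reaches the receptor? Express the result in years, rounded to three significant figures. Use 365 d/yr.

K = 1.90e-5 m/s × 86400 s/d = 1.642 m/d
q = Ki = 1.642 × 9.6e-4 = 0.001576 m/d
Average linear velocity = 0.001576 / 0.21 = 0.007504 m/d
Retardation R = 1 + ρ_b·K_d/n = 1 + 1.85×1.3/0.21 = 12.45
Contaminant velocity v_c = v/R = 0.007504/12.45 = 6.027e-4 m/d
t = L/v_c = 395/6.027e-4 = 655400 d
   = 655400/365 = 1800 yr

1800 years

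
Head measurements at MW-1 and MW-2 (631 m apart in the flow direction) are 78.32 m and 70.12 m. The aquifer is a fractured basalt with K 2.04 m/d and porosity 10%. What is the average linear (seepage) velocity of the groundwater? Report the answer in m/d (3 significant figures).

0.265 m/d

Hydraulic gradient i = (78.32 − 70.12) / 631 = 8.20 / 631 = 0.01300
q = Ki = 2.04 × 0.01300 = 0.02651 m/d
Average linear velocity = 0.02651 / 0.10 = 0.2651 m/d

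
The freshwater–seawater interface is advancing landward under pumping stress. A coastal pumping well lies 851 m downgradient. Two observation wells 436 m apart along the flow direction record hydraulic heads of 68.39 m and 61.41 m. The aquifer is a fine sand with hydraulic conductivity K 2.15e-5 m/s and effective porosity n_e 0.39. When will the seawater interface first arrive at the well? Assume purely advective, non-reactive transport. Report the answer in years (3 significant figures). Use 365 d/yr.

30.6 years

Hydraulic gradient i = (68.39 − 61.41) / 436 = 6.98 / 436 = 0.01601
K = 2.15e-5 m/s × 86400 s/d = 1.858 m/d
Specific discharge q = 1.858 × 0.01601 = 0.02974 m/d
Average linear velocity = 0.02974 / 0.39 = 0.07625 m/d
t = L / v = 851 / 0.07625 = 11160 d
   = 11160 / 365 = 30.6 yr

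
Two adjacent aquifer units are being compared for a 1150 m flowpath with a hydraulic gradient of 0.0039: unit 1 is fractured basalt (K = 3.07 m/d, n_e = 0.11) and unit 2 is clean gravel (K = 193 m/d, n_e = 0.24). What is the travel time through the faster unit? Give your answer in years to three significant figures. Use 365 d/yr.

Unit 1 (fractured basalt): v = 3.07×0.0039/0.11 = 0.1088 m/d, t = 1150/0.1088 = 10570 d
Unit 2 (clean gravel): v = 193×0.0039/0.24 = 3.136 m/d, t = 1150/3.136 = 366.7 d
Faster: 366.7 d / 365 = 1.00 yr

1.00 years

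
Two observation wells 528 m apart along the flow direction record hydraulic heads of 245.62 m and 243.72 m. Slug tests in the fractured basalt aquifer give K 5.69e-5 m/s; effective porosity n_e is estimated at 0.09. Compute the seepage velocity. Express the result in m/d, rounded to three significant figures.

Hydraulic gradient i = (245.62 − 243.72) / 528 = 1.90 / 528 = 0.003598
K = 5.69e-5 m/s × 86400 s/d = 4.916 m/d
q = Ki = 4.916 × 0.003598 = 0.01769 m/d
v_s = q/n_e = 0.01769/0.09 = 0.1966 m/d

0.197 m/d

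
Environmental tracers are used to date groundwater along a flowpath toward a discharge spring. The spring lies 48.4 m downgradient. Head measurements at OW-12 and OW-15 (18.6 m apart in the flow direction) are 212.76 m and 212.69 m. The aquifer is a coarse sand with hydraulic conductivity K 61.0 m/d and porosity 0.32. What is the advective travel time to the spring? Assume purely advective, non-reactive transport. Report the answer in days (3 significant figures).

Hydraulic gradient i = (212.76 − 212.69) / 18.6 = 0.07 / 18.6 = 0.003763
Darcy flux q = K·i = 61.0 × 0.003763 = 0.2296 m/d
Seepage velocity v = q / n = 0.2296 / 0.32 = 0.7174 m/d
t = L / v = 48.4 / 0.7174 = 67.47 d

67.5 days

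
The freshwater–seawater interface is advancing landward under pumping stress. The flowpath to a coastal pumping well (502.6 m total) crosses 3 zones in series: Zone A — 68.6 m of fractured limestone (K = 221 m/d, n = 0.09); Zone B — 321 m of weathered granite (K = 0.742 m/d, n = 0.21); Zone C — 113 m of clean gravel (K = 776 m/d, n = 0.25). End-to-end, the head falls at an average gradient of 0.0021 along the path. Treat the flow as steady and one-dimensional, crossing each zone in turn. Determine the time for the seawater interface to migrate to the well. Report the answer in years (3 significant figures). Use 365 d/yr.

114 years

Steady 1-D flow in series ⇒ the Darcy flux q is identical in every zone and the zone head losses add (resistances L/K in series).
Σ(L/K) = 68.6/221 + 321/0.742 + 113/776 = 0.3104 + 432.6 + 0.1456 = 433.1 d
K_eq = L_total / Σ(L/K) = 502.6 / 433.1 = 1.161 m/d
q = K_eq · i = 1.161 × 0.0021 = 0.002437 m/d (same in every zone)
Zone A: v = q/n = 0.002437/0.09 = 0.02708 m/d → t_A = 68.6/0.02708 = 2533 d
Zone B: v = q/n = 0.002437/0.21 = 0.01161 m/d → t_B = 321/0.01161 = 27660 d
Zone C: v = q/n = 0.002437/0.25 = 0.009749 m/d → t_C = 113/0.009749 = 11590 d
Total t = 2533 + 27660 + 11590 = 41780 d
   = 41780 / 365 = 114 yr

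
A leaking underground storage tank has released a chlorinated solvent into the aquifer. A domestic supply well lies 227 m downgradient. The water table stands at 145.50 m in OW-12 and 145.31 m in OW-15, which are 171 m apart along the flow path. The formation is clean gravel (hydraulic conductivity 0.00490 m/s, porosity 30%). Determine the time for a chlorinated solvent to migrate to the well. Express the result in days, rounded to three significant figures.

Hydraulic gradient i = (145.50 − 145.31) / 171 = 0.19 / 171 = 0.001111
K = 0.00490 m/s × 86400 s/d = 423.4 m/d
Specific discharge q = 423.4 × 0.001111 = 0.4704 m/d
v = Ki/n = 423.4·0.001111/0.30 = 1.568 m/d
t = L / v = 227 / 1.568 = 144.8 d

145 days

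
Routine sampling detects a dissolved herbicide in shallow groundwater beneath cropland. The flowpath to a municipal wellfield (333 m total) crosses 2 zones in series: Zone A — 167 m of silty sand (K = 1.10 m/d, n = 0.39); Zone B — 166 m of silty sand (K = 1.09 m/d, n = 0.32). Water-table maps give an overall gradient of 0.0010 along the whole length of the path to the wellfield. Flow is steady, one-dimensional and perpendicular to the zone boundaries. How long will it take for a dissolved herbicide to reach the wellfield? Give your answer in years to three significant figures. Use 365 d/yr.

Continuity: the same q passes through each zone, so ΔH = q·Σ(L_j/K_j) — the zones act as resistances in series.
Σ(L/K) = 167/1.10 + 166/1.09 = 151.8 + 152.3 = 304.1 d
K_eq = L_total / Σ(L/K) = 333 / 304.1 = 1.095 m/d
q = K_eq · i = 1.095 × 0.0010 = 0.001095 m/d (same in every zone)
Zone A: v = q/n = 0.001095/0.39 = 0.002808 m/d → t_A = 167/0.002808 = 59480 d
Zone B: v = q/n = 0.001095/0.32 = 0.003422 m/d → t_B = 166/0.003422 = 48510 d
Total t = 59480 + 48510 = 108000 d
   = 108000 / 365 = 296 yr

296 years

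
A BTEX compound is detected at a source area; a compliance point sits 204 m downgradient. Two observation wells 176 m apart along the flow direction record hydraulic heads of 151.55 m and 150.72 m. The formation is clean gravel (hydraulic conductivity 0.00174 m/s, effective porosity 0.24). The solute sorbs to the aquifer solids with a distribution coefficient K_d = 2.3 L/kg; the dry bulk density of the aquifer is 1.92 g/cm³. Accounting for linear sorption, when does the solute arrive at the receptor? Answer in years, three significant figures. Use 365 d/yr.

Hydraulic gradient i = (151.55 − 150.72) / 176 = 0.83 / 176 = 0.004716
K = 0.00174 m/s × 86400 s/d = 150.3 m/d
Darcy flux q = K·i = 150.3 × 0.004716 = 0.7090 m/d
v = Ki/n = 150.3·0.004716/0.24 = 2.954 m/d
Retardation R = 1 + ρ_b·K_d/n = 1 + 1.92×2.3/0.24 = 19.40
Contaminant velocity v_c = v/R = 2.954/19.40 = 0.1523 m/d
t = L/v_c = 204/0.1523 = 1340 d
   = 1340/365 = 3.67 yr

3.67 years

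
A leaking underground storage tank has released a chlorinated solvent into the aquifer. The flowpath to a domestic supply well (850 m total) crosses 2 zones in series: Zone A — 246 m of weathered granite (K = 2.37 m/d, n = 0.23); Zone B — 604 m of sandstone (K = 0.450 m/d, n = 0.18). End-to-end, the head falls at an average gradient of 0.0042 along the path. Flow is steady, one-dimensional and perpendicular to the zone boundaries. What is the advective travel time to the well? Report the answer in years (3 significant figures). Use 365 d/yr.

Steady 1-D flow in series ⇒ the Darcy flux q is identical in every zone and the zone head losses add (resistances L/K in series).
Σ(L/K) = 246/2.37 + 604/0.450 = 103.8 + 1342 = 1446 d
K_eq = L_total / Σ(L/K) = 850 / 1446 = 0.5878 m/d
q = K_eq · i = 0.5878 × 0.0042 = 0.002469 m/d (same in every zone)
Zone A: v = q/n = 0.002469/0.23 = 0.01073 m/d → t_A = 246/0.01073 = 22920 d
Zone B: v = q/n = 0.002469/0.18 = 0.01372 m/d → t_B = 604/0.01372 = 44040 d
Total t = 22920 + 44040 = 66950 d
   = 66950 / 365 = 183 yr

183 years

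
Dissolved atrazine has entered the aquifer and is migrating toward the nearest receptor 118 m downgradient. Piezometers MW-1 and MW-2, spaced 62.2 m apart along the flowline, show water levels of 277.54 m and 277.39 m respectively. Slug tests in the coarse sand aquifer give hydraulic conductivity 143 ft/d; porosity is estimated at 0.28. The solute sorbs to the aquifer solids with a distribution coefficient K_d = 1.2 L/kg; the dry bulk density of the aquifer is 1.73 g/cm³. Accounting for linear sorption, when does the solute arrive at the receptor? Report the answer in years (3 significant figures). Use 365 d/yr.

7.25 years

Hydraulic gradient i = (277.54 − 277.39) / 62.2 = 0.15 / 62.2 = 0.002412
K = 143 ft/d × 0.3048 = 43.59 m/d
q = Ki = 43.59 × 0.002412 = 0.1051 m/d
Seepage velocity v = q / n = 0.1051 / 0.28 = 0.3754 m/d
Retardation R = 1 + ρ_b·K_d/n = 1 + 1.73×1.2/0.28 = 8.414
Contaminant velocity v_c = v/R = 0.3754/8.414 = 0.04461 m/d
t = L/v_c = 118/0.04461 = 2645 d
   = 2645/365 = 7.25 yr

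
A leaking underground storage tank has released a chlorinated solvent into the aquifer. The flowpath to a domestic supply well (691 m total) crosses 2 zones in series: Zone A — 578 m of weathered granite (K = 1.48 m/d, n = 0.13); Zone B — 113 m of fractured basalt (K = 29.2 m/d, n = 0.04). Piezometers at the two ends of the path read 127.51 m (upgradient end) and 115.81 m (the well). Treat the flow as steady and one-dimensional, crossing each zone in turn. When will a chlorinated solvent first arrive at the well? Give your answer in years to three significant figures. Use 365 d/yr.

7.36 years

Total head drop ΔH = 127.51 − 115.81 = 11.70 m
Continuity: the same q passes through each zone, so ΔH = q·Σ(L_j/K_j) — the zones act as resistances in series.
Σ(L/K) = 578/1.48 + 113/29.2 = 390.5 + 3.870 = 394.4 d
q = ΔH / Σ(L/K) = 11.70 / 394.4 = 0.02966 m/d (same in every zone)
Zone A: v = q/n = 0.02966/0.13 = 0.2282 m/d → t_A = 578/0.2282 = 2533 d
Zone B: v = q/n = 0.02966/0.04 = 0.7416 m/d → t_B = 113/0.7416 = 152.4 d
Total t = 2533 + 152.4 = 2685 d
   = 2685 / 365 = 7.36 yr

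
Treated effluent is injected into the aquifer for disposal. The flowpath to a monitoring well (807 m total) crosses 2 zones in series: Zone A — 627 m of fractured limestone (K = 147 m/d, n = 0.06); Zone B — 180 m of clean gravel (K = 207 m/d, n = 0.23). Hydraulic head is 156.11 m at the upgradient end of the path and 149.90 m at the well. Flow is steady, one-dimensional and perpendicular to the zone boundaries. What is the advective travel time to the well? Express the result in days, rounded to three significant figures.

65.3 days

Total head drop ΔH = 156.11 − 149.90 = 6.21 m
Steady 1-D flow in series ⇒ the Darcy flux q is identical in every zone and the zone head losses add (resistances L/K in series).
Σ(L/K) = 627/147 + 180/207 = 4.265 + 0.8696 = 5.135 d
q = ΔH / Σ(L/K) = 6.21 / 5.135 = 1.209 m/d (same in every zone)
Zone A: v = q/n = 1.209/0.06 = 20.16 m/d → t_A = 627/20.16 = 31.11 d
Zone B: v = q/n = 1.209/0.23 = 5.258 m/d → t_B = 180/5.258 = 34.23 d
Total t = 31.11 + 34.23 = 65.34 d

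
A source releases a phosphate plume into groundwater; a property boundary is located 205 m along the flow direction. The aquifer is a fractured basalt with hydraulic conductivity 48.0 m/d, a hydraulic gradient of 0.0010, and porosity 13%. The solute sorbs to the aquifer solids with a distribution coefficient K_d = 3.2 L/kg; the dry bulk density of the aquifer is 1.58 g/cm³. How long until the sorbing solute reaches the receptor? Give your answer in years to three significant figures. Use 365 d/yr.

Specific discharge q = 48.0 × 0.0010 = 0.04800 m/d
v_s = q/n_e = 0.04800/0.13 = 0.3692 m/d
Retardation R = 1 + ρ_b·K_d/n = 1 + 1.58×3.2/0.13 = 39.89
Contaminant velocity v_c = v/R = 0.3692/39.89 = 0.009256 m/d
t = L/v_c = 205/0.009256 = 22150 d
   = 22150/365 = 60.7 yr

60.7 years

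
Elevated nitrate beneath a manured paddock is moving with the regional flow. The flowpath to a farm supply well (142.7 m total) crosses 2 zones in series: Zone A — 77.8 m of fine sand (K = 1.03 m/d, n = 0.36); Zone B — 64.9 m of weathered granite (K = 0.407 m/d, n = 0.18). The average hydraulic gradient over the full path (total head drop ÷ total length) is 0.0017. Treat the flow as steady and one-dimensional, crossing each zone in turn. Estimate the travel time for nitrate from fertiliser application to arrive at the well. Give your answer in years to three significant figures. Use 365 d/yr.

Steady 1-D flow in series ⇒ the Darcy flux q is identical in every zone and the zone head losses add (resistances L/K in series).
Σ(L/K) = 77.8/1.03 + 64.9/0.407 = 75.53 + 159.5 = 235.0 d
K_eq = L_total / Σ(L/K) = 142.7 / 235.0 = 0.6073 m/d
q = K_eq · i = 0.6073 × 0.0017 = 0.001032 m/d (same in every zone)
Zone A: v = q/n = 0.001032/0.36 = 0.002868 m/d → t_A = 77.8/0.002868 = 27130 d
Zone B: v = q/n = 0.001032/0.18 = 0.005735 m/d → t_B = 64.9/0.005735 = 11320 d
Total t = 27130 + 11320 = 38450 d
   = 38450 / 365 = 105 yr

105 years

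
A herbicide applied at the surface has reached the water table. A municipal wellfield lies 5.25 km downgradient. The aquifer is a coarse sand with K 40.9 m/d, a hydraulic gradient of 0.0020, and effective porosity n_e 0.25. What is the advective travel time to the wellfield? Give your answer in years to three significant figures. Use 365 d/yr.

44.0 years

Specific discharge q = 40.9 × 0.0020 = 0.08180 m/d
Seepage velocity v = q / n = 0.08180 / 0.25 = 0.3272 m/d
L = 5.25 km = 5250 m
t = L / v = 5250 / 0.3272 = 16050 d
   = 16050 / 365 = 44.0 yr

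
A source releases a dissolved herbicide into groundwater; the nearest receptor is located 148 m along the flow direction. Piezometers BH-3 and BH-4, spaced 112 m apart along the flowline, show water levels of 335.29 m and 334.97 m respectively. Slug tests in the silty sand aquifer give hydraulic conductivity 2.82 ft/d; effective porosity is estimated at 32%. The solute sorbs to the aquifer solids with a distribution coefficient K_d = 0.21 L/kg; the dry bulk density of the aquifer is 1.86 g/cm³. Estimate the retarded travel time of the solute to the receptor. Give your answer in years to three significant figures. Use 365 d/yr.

117 years

Hydraulic gradient i = (335.29 − 334.97) / 112 = 0.32 / 112 = 0.002857
K = 2.82 ft/d × 0.3048 = 0.8595 m/d
Darcy flux q = K·i = 0.8595 × 0.002857 = 0.002456 m/d
v_s = q/n_e = 0.002456/0.32 = 0.007674 m/d
Retardation R = 1 + ρ_b·K_d/n = 1 + 1.86×0.21/0.32 = 2.221
Contaminant velocity v_c = v/R = 0.007674/2.221 = 0.003456 m/d
t = L/v_c = 148/0.003456 = 42820 d
   = 42820/365 = 117 yr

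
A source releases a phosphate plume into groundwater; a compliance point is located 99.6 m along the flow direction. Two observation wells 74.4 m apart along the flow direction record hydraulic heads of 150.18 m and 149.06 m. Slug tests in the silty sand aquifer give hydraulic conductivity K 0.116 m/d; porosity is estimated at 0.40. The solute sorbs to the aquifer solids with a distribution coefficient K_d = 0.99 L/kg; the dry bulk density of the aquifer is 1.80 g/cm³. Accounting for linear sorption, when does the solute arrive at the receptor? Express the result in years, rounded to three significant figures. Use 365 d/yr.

Hydraulic gradient i = (150.18 − 149.06) / 74.4 = 1.12 / 74.4 = 0.01505
q = Ki = 0.116 × 0.01505 = 0.001746 m/d
v_s = q/n_e = 0.001746/0.40 = 0.004366 m/d
Retardation R = 1 + ρ_b·K_d/n = 1 + 1.80×0.99/0.40 = 5.455
Contaminant velocity v_c = v/R = 0.004366/5.455 = 8.003e-4 m/d
t = L/v_c = 99.6/8.003e-4 = 124500 d
   = 124500/365 = 341 yr

341 years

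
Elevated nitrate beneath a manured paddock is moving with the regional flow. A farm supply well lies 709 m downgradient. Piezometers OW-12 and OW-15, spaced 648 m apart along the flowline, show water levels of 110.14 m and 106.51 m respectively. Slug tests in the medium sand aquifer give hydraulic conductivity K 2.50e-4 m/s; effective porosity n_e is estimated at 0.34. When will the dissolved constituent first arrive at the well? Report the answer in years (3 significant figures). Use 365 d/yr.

Hydraulic gradient i = (110.14 − 106.51) / 648 = 3.63 / 648 = 0.005602
K = 2.50e-4 m/s × 86400 s/d = 21.60 m/d
q = Ki = 21.60 × 0.005602 = 0.1210 m/d
v_s = q/n_e = 0.1210/0.34 = 0.3559 m/d
t = L / v = 709 / 0.3559 = 1992 d
   = 1992 / 365 = 5.46 yr

5.46 years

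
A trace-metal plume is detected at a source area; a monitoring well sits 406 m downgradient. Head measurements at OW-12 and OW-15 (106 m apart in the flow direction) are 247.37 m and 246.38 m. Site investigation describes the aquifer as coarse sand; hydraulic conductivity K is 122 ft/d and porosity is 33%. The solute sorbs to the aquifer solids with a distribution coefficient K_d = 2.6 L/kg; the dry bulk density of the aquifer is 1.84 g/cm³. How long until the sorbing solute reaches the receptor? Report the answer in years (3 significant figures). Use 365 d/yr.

16.4 years

Hydraulic gradient i = (247.37 − 246.38) / 106 = 0.99 / 106 = 0.009340
K = 122 ft/d × 0.3048 = 37.19 m/d
Specific discharge q = 37.19 × 0.009340 = 0.3473 m/d
v = Ki/n = 37.19·0.009340/0.33 = 1.052 m/d
Retardation R = 1 + ρ_b·K_d/n = 1 + 1.84×2.6/0.33 = 15.50
Contaminant velocity v_c = v/R = 1.052/15.50 = 0.06791 m/d
t = L/v_c = 406/0.06791 = 5978 d
   = 5978/365 = 16.4 yr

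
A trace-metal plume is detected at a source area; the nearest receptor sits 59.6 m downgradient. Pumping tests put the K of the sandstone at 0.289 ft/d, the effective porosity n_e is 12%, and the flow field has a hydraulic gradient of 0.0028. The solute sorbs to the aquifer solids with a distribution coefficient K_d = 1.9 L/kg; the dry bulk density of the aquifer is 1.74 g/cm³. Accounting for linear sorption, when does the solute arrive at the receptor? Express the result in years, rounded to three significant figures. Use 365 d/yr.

2270 years

K = 0.289 ft/d × 0.3048 = 0.08809 m/d
Specific discharge q = 0.08809 × 0.0028 = 2.466e-4 m/d
v = Ki/n = 0.08809·0.0028/0.12 = 0.002055 m/d
Retardation R = 1 + ρ_b·K_d/n = 1 + 1.74×1.9/0.12 = 28.55
Contaminant velocity v_c = v/R = 0.002055/28.55 = 7.199e-5 m/d
t = L/v_c = 59.6/7.199e-5 = 827900 d
   = 827900/365 = 2270 yr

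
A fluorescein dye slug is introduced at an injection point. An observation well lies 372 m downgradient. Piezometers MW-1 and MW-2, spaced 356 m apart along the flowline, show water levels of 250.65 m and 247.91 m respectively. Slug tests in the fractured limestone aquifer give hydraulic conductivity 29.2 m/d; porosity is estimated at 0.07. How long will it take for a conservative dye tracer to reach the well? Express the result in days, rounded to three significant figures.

Hydraulic gradient i = (250.65 − 247.91) / 356 = 2.74 / 356 = 0.007697
q = Ki = 29.2 × 0.007697 = 0.2247 m/d
Seepage velocity v = q / n = 0.2247 / 0.07 = 3.211 m/d
t = L / v = 372 / 3.211 = 115.9 d

116 days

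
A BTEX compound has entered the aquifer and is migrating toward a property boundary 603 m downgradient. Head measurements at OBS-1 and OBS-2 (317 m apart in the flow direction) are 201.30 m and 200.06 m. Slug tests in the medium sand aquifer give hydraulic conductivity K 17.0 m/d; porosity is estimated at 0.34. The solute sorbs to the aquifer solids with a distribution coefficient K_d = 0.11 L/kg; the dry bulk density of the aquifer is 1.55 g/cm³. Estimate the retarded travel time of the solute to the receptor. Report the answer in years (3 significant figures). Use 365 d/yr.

Hydraulic gradient i = (201.30 − 200.06) / 317 = 1.24 / 317 = 0.003912
Darcy flux q = K·i = 17.0 × 0.003912 = 0.06650 m/d
Average linear velocity = 0.06650 / 0.34 = 0.1956 m/d
Retardation R = 1 + ρ_b·K_d/n = 1 + 1.55×0.11/0.34 = 1.501
Contaminant velocity v_c = v/R = 0.1956/1.501 = 0.1303 m/d
t = L/v_c = 603/0.1303 = 4629 d
   = 4629/365 = 12.7 yr

12.7 years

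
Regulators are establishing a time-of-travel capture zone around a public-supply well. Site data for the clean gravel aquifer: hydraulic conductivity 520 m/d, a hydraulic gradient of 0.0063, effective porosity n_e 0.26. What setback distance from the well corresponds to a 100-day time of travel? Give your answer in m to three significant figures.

Specific discharge q = 520 × 0.0063 = 3.276 m/d
v = Ki/n = 520·0.0063/0.26 = 12.60 m/d
L = v × T = 12.60 × 100 = 1260 m

1260 m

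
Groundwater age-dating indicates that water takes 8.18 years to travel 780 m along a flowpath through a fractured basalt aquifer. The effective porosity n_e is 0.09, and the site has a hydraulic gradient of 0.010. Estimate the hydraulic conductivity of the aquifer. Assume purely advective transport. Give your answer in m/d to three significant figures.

t = 8.18 years = 2986 d
v = L / t = 780 / 2986 = 0.2612 m/d
K = v · n / i = 0.2612 × 0.09 / 0.010 = 2.35 m/d

2.35 m/d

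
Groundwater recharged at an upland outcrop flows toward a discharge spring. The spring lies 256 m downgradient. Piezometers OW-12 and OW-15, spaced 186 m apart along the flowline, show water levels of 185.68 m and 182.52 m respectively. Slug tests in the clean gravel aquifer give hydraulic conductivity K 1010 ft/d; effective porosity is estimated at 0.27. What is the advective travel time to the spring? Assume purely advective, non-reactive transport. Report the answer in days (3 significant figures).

13.2 days

Hydraulic gradient i = (185.68 − 182.52) / 186 = 3.16 / 186 = 0.01699
K = 1010 ft/d × 0.3048 = 307.8 m/d
Specific discharge q = 307.8 × 0.01699 = 5.230 m/d
v = Ki/n = 307.8·0.01699/0.27 = 19.37 m/d
t = L / v = 256 / 19.37 = 13.22 d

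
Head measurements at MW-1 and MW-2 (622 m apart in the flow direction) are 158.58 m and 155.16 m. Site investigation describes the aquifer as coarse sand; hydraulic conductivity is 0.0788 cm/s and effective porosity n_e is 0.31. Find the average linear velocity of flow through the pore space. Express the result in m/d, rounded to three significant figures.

1.21 m/d

Hydraulic gradient i = (158.58 − 155.16) / 622 = 3.42 / 622 = 0.005498
K = 0.0788 cm/s × 864 = 68.08 m/d
Darcy flux q = K·i = 68.08 × 0.005498 = 0.3743 m/d
Seepage velocity v = q / n = 0.3743 / 0.31 = 1.208 m/d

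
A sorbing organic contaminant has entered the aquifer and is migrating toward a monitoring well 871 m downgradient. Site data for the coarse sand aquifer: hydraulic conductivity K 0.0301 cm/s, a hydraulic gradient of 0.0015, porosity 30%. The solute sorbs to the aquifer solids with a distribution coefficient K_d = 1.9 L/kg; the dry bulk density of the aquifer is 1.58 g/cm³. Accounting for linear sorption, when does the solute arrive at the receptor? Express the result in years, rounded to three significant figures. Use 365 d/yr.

202 years

K = 0.0301 cm/s × 864 = 26.01 m/d
Darcy flux q = K·i = 26.01 × 0.0015 = 0.03901 m/d
v = Ki/n = 26.01·0.0015/0.30 = 0.1300 m/d
Retardation R = 1 + ρ_b·K_d/n = 1 + 1.58×1.9/0.30 = 11.01
Contaminant velocity v_c = v/R = 0.1300/11.01 = 0.01181 m/d
t = L/v_c = 871/0.01181 = 73730 d
   = 73730/365 = 202 yr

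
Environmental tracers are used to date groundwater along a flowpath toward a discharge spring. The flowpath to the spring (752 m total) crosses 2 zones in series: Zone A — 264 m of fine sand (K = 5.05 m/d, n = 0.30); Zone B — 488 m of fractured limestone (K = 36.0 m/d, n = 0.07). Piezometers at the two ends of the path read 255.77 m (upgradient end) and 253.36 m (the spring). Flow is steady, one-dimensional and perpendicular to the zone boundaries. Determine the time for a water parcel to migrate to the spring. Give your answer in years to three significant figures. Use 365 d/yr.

Total head drop ΔH = 255.77 − 253.36 = 2.41 m
Continuity: the same q passes through each zone, so ΔH = q·Σ(L_j/K_j) — the zones act as resistances in series.
Σ(L/K) = 264/5.05 + 488/36.0 = 52.28 + 13.56 = 65.83 d
q = ΔH / Σ(L/K) = 2.41 / 65.83 = 0.03661 m/d (same in every zone)
Zone A: v = q/n = 0.03661/0.30 = 0.1220 m/d → t_A = 264/0.1220 = 2163 d
Zone B: v = q/n = 0.03661/0.07 = 0.5230 m/d → t_B = 488/0.5230 = 933.1 d
Total t = 2163 + 933.1 = 3097 d
   = 3097 / 365 = 8.48 yr

8.48 years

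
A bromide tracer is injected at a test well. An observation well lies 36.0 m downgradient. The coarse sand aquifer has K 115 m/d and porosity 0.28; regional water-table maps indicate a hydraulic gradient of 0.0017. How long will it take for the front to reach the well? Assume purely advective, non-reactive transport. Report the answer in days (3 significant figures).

Specific discharge q = 115 × 0.0017 = 0.1955 m/d
v_s = q/n_e = 0.1955/0.28 = 0.6982 m/d
t = L / v = 36.0 / 0.6982 = 51.56 d

51.6 days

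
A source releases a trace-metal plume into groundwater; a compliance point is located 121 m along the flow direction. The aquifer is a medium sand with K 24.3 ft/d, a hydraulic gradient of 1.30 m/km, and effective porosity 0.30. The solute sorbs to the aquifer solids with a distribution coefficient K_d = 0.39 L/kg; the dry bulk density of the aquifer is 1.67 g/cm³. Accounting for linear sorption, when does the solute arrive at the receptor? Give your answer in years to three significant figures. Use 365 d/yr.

K = 24.3 ft/d × 0.3048 = 7.407 m/d
q = Ki = 7.407 × 0.0013 = 0.009629 m/d
Average linear velocity = 0.009629 / 0.30 = 0.03210 m/d
Retardation R = 1 + ρ_b·K_d/n = 1 + 1.67×0.39/0.30 = 3.171
Contaminant velocity v_c = v/R = 0.03210/3.171 = 0.01012 m/d
t = L/v_c = 121/0.01012 = 11950 d
   = 11950/365 = 32.8 yr

32.8 years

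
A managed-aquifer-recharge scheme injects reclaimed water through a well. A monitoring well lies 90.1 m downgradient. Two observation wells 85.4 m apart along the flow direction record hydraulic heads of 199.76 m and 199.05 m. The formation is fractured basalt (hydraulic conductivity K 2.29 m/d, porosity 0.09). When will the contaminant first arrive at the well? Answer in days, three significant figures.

426 days

Hydraulic gradient i = (199.76 − 199.05) / 85.4 = 0.71 / 85.4 = 0.008314
q = Ki = 2.29 × 0.008314 = 0.01904 m/d
v_s = q/n_e = 0.01904/0.09 = 0.2115 m/d
t = L / v = 90.1 / 0.2115 = 425.9 d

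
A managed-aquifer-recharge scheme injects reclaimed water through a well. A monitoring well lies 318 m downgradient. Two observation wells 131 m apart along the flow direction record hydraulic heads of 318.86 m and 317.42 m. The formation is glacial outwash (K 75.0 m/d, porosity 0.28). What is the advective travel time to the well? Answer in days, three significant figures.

Hydraulic gradient i = (318.86 − 317.42) / 131 = 1.44 / 131 = 0.01099
Darcy flux q = K·i = 75.0 × 0.01099 = 0.8244 m/d
v_s = q/n_e = 0.8244/0.28 = 2.944 m/d
t = L / v = 318 / 2.944 = 108.0 d

108 days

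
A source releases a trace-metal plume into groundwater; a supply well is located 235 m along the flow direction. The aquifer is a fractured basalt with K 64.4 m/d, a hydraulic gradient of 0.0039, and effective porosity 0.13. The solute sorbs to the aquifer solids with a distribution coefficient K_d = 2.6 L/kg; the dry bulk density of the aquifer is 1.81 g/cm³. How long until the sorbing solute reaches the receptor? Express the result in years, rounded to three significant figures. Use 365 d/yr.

q = Ki = 64.4 × 0.0039 = 0.2512 m/d
v_s = q/n_e = 0.2512/0.13 = 1.932 m/d
Retardation R = 1 + ρ_b·K_d/n = 1 + 1.81×2.6/0.13 = 37.20
Contaminant velocity v_c = v/R = 1.932/37.20 = 0.05194 m/d
t = L/v_c = 235/0.05194 = 4525 d
   = 4525/365 = 12.4 yr

12.4 years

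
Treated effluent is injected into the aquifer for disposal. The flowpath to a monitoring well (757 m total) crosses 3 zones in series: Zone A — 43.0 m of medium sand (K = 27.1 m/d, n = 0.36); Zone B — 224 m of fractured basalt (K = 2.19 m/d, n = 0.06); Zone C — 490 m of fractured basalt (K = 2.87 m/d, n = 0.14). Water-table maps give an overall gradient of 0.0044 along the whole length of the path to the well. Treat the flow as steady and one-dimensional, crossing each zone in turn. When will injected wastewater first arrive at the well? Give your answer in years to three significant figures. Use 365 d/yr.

For zones in series the flux q is common to all zones; the equivalent conductivity is the harmonic (thickness-weighted) mean, K_eq = L_total / Σ(L_j/K_j).
Σ(L/K) = 43.0/27.1 + 224/2.19 + 490/2.87 = 1.587 + 102.3 + 170.7 = 274.6 d
K_eq = L_total / Σ(L/K) = 757 / 274.6 = 2.757 m/d
q = K_eq · i = 2.757 × 0.0044 = 0.01213 m/d (same in every zone)
Zone A: v = q/n = 0.01213/0.36 = 0.03369 m/d → t_A = 43.0/0.03369 = 1276 d
Zone B: v = q/n = 0.01213/0.06 = 0.2022 m/d → t_B = 224/0.2022 = 1108 d
Zone C: v = q/n = 0.01213/0.14 = 0.08664 m/d → t_C = 490/0.08664 = 5656 d
Total t = 1276 + 1108 + 5656 = 8040 d
   = 8040 / 365 = 22.0 yr

22.0 years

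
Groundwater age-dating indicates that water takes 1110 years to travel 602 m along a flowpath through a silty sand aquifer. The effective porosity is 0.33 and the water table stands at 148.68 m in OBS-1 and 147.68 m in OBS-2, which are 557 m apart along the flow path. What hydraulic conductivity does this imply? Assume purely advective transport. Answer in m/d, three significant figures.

Hydraulic gradient i = (148.68 − 147.68) / 557 = 1.00 / 557 = 0.001795
t = 1110 years = 405200 d
v = L / t = 602 / 405200 = 0.001486 m/d
K = v · n / i = 0.001486 × 0.33 / 0.001795 = 0.273 m/d

0.273 m/d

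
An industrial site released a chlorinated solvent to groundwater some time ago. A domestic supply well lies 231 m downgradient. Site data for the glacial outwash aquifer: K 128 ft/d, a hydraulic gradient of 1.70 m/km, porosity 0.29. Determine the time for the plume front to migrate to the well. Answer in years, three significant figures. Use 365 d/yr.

2.77 years

K = 128 ft/d × 0.3048 = 39.01 m/d
Darcy flux q = K·i = 39.01 × 0.0017 = 0.06632 m/d
Average linear velocity = 0.06632 / 0.29 = 0.2287 m/d
t = L / v = 231 / 0.2287 = 1010 d
   = 1010 / 365 = 2.77 yr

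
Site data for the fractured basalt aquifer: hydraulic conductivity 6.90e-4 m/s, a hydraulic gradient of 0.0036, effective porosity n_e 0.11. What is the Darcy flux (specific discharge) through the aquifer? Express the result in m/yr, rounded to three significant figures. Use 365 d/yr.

K = 6.90e-4 m/s × 86400 s/d = 59.62 m/d
q = Ki = 59.62 × 0.0036 = 0.2146 m/d
   = 0.2146 × 365 = 78.3 m/yr

78.3 m/yr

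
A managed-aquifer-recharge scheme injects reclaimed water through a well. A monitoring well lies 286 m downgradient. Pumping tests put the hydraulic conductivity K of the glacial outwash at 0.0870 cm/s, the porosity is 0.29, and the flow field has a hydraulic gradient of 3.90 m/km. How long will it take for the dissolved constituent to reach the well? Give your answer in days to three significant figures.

283 days

K = 0.0870 cm/s × 864 = 75.17 m/d
Darcy flux q = K·i = 75.17 × 0.0039 = 0.2932 m/d
Seepage velocity v = q / n = 0.2932 / 0.29 = 1.011 m/d
t = L / v = 286 / 1.011 = 282.9 d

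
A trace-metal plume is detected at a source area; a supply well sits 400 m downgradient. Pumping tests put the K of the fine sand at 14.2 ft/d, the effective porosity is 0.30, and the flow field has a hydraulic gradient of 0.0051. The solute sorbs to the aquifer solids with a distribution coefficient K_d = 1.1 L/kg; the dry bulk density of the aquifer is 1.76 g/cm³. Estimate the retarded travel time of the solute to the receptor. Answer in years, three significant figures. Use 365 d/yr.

111 years

K = 14.2 ft/d × 0.3048 = 4.328 m/d
Specific discharge q = 4.328 × 0.0051 = 0.02207 m/d
Seepage velocity v = q / n = 0.02207 / 0.30 = 0.07358 m/d
Retardation R = 1 + ρ_b·K_d/n = 1 + 1.76×1.1/0.30 = 7.453
Contaminant velocity v_c = v/R = 0.07358/7.453 = 0.009872 m/d
t = L/v_c = 400/0.009872 = 40520 d
   = 40520/365 = 111 yr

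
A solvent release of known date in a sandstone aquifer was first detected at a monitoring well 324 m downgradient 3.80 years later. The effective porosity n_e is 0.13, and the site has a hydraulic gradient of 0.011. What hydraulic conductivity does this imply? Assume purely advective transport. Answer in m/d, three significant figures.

t = 3.80 years = 1387 d
v = L / t = 324 / 1387 = 0.2336 m/d
K = v · n / i = 0.2336 × 0.13 / 0.011 = 2.76 m/d

2.76 m/d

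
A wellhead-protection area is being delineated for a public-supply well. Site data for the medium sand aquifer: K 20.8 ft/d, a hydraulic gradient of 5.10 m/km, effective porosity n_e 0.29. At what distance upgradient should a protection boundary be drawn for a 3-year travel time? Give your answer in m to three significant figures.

K = 20.8 ft/d × 0.3048 = 6.340 m/d
Specific discharge q = 6.340 × 0.0051 = 0.03233 m/d
v = Ki/n = 6.340·0.0051/0.29 = 0.1115 m/d
T = 3 yr × 365 = 1095 d
L = v × T = 0.1115 × 1095 = 122.1 m

122 m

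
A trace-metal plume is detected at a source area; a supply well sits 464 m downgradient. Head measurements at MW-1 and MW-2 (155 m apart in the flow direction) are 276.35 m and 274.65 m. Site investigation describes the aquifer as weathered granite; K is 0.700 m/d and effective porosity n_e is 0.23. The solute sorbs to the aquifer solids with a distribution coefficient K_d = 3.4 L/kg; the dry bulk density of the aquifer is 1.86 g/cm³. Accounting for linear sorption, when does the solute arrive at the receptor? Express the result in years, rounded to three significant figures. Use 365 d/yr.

1090 years

Hydraulic gradient i = (276.35 − 274.65) / 155 = 1.70 / 155 = 0.01097
q = Ki = 0.700 × 0.01097 = 0.007677 m/d
Seepage velocity v = q / n = 0.007677 / 0.23 = 0.03338 m/d
Retardation R = 1 + ρ_b·K_d/n = 1 + 1.86×3.4/0.23 = 28.50
Contaminant velocity v_c = v/R = 0.03338/28.50 = 0.001171 m/d
t = L/v_c = 464/0.001171 = 396100 d
   = 396100/365 = 1090 yr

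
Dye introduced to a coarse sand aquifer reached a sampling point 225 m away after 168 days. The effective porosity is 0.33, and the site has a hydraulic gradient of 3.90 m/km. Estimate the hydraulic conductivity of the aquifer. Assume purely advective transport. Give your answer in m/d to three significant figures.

v = L / t = 225 / 168 = 1.339 m/d
K = v · n / i = 1.339 × 0.33 / 0.0039 = 113 m/d

113 m/d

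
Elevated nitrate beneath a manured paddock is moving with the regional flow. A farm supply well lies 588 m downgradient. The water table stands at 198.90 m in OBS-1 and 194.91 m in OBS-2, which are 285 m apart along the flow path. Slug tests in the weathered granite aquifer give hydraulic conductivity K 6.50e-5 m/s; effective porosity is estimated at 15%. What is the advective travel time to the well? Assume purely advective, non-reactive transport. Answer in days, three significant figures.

Hydraulic gradient i = (198.90 − 194.91) / 285 = 3.99 / 285 = 0.01400
K = 6.50e-5 m/s × 86400 s/d = 5.616 m/d
Darcy flux q = K·i = 5.616 × 0.01400 = 0.07862 m/d
Seepage velocity v = q / n = 0.07862 / 0.15 = 0.5242 m/d
t = L / v = 588 / 0.5242 = 1122 d

1120 days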